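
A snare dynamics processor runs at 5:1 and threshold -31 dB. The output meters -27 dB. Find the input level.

That's 4 dB above the -31 dB threshold.
Input overshoot = R × output overshoot = 20 dB → input = -31 + 20 = -11 dB.

-11 dB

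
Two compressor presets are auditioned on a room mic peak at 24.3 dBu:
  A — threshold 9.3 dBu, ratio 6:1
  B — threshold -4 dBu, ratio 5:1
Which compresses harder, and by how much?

B, by 10.14 dB

A: GR = 15 − 15/6 = 12.5 dB.
B: GR = 28.3 − 28.3/5 = 22.64 dB.
Difference: 10.14 dB in favour of B.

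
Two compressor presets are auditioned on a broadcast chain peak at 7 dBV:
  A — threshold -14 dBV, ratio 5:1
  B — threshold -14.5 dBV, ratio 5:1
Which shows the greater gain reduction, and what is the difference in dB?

B, by 0.4 dB

A: 21 dB over, compressed to 4.2 dB over, so 16.8 dB of GR.
B: 21.5 dB over, compressed to 4.3 dB over, so 17.2 dB of GR.
Difference: 0.4 dB in favour of B.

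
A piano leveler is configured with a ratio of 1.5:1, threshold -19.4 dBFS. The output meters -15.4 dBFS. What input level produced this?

-13.4 dBFS

Post-compression overshoot = -15.4 − (-19.4) = 4 dB.
Undo the ratio: input overshoot = 4 × 1.5 = 6 dB, giving input = -13.4 dBFS.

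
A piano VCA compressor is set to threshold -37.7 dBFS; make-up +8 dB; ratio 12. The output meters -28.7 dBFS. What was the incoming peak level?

Before make-up, the level was -28.7 − 8 = -36.7 dBFS.
That's 1 dB above the -37.7 dBFS threshold.
Input overshoot = R × output overshoot = 12 dB → input = -37.7 + 12 = -25.7 dBFS.

-25.7 dBFS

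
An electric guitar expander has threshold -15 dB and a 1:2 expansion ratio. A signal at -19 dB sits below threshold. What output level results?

Below threshold, a 1:2 expander applies gain = (2−1)×(T − x) of attenuation.
(2−1) × 4 = 4 dB, so output = -19 − 4 = -23 dB.

-23 dB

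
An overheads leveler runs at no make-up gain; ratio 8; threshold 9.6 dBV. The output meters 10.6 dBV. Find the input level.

17.6 dBV

Post-compression overshoot = 10.6 − 9.6 = 1 dB.
Undo the ratio: input overshoot = 1 × 8 = 8 dB, giving input = 17.6 dBV.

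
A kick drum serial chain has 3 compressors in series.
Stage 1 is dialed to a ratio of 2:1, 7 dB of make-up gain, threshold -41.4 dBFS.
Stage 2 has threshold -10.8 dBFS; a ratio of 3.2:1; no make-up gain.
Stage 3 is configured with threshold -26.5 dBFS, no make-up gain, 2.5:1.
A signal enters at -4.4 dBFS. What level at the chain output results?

Stage 1: overshoot 37 dB → 37/2 = 18.5 dB → -22.9 dBFS; +7 dB make-up → -15.9 dBFS.
Stage 2: -15.9 dBFS ≤ -10.8 dBFS, so stage 2 doesn't engage; output -15.9 dBFS.
Stage 3: overshoot 10.6 dB → 10.6/2.5 = 4.24 dB → -22.26 dBFS.

-22.26 dBFS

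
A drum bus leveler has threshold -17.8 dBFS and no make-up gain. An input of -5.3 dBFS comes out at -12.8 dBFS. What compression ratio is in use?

2.5:1

Input overshoot = -5.3 − (-17.8) = 12.5 dB; output overshoot = -12.8 − (-17.8) = 5 dB.
Ratio = 12.5 / 5 = 2.5.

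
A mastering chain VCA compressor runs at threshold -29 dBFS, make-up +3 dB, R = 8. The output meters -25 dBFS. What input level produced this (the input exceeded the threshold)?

Stripping the +3 dB make-up gives -28 dBFS at the gain stage.
That's 1 dB above the -29 dBFS threshold.
Undo the ratio: input overshoot = 1 × 8 = 8 dB, giving input = -21 dBFS.

-21 dBFS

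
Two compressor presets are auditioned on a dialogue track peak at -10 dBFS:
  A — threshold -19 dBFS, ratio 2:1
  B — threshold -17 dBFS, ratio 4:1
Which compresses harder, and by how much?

B, by 0.75 dB

A: GR = 9 − 9/2 = 4.5 dB.
B: GR = 7 − 7/4 = 5.25 dB.
B reduces 0.75 dB more.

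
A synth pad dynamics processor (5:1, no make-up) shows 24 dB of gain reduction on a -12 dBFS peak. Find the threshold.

-42 dBFS

Gain reduction = -12 − (-36) = 24 dB; output overshoot = GR / (R − 1) = 24 / 4 = 6 dB.
Threshold = output − output overshoot = -36 − 6 = -42 dBFS.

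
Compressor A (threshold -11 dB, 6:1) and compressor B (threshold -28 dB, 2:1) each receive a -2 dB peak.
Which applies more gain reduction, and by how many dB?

A: GR = 9 − 9/6 = 7.5 dB.
B: GR = 26 − 26/2 = 13 dB.
Difference: 5.5 dB in favour of B.

B, by 5.5 dB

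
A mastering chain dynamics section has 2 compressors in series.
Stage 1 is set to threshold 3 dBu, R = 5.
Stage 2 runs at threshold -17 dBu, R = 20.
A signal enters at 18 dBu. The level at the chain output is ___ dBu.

Stage 1: 18 dBu is 15 dB over 3 dBu; at 5:1 that becomes 3 dB over, giving 6 dBu.
Stage 2: overshoot 23 dB → 23/20 = 1.15 dB → -15.85 dBu.

-15.85 dBu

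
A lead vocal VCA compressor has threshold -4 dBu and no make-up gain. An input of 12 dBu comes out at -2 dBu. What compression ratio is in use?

Input overshoot = 12 − (-4) = 16 dB; output overshoot = -2 − (-4) = 2 dB.
Ratio = 16 / 2 = 8.

8:1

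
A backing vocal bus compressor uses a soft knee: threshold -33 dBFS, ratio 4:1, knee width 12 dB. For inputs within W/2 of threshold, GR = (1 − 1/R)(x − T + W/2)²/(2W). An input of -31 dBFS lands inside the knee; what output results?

x − T + W/2 = -31 − (-33) + 6 = 8.
GR = (1 − 1/4) × 8² / 24 = 0.75 × 64 / 24 = 2 dB.
Output = -31 − 2 = -33 dBFS.

-33 dBFS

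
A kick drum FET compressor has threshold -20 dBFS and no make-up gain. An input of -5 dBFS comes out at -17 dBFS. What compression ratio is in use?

5:1

Input overshoot = -5 − (-20) = 15 dB; output overshoot = -17 − (-20) = 3 dB.
Ratio = 15 / 3 = 5.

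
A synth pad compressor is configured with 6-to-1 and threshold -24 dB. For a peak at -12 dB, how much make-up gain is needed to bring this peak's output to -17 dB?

The peak compresses to -24 + 12/6 = -22 dB.
To reach -17 dB requires -17 − (-22) = 5 dB of make-up.

5 dB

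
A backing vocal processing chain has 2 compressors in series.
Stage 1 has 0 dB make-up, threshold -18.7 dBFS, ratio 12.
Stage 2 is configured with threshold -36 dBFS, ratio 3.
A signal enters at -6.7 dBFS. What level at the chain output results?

-29.9 dBFS

Stage 1: overshoot 12 dB → 12/12 = 1 dB → -17.7 dBFS.
Stage 2: -17.7 dBFS is 18.3 dB over -36 dBFS; at 3:1 that becomes 6.1 dB over, giving -29.9 dBFS.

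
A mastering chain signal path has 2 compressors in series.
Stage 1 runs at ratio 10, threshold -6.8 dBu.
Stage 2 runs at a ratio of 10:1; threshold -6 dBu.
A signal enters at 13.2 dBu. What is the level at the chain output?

-5.88 dBu

Stage 1: 13.2 dBu is 20 dB over -6.8 dBu; at 10:1 that becomes 2 dB over, giving -4.8 dBu.
Stage 2: overshoot 1.2 dB → 1.2/10 = 0.12 dB → -5.88 dBu.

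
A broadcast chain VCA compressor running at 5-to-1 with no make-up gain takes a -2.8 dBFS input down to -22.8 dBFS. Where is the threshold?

Let T be the threshold. Output overshoot = (input overshoot)/R, so -22.8 − T = (-2.8 − T)/5.
5·(-22.8 − T) = -2.8 − T → 4·T = -114 − (-2.8) = -111.2.
T = -111.2/4 = -27.8 dBFS.

-27.8 dBFS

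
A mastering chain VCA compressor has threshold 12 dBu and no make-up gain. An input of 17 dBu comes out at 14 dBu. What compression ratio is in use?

2.5:1

Input overshoot = 17 − 12 = 5 dB; output overshoot = 14 − 12 = 2 dB.
Ratio = 5 / 2 = 2.5.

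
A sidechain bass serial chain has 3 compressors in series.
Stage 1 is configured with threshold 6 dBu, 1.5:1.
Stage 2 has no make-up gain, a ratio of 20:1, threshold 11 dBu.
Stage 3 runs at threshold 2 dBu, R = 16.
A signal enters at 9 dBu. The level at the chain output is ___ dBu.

Stage 1: 9 dBu is 3 dB over 6 dBu; at 1.5:1 that becomes 2 dB over, giving 8 dBu.
Stage 2: below threshold (8 ≤ 11); passes unchanged; output 8 dBu.
Stage 3: 8 dBu is 6 dB over 2 dBu; at 16:1 that becomes 0.375 dB over, giving 2.375 dBu.

2.375 dBu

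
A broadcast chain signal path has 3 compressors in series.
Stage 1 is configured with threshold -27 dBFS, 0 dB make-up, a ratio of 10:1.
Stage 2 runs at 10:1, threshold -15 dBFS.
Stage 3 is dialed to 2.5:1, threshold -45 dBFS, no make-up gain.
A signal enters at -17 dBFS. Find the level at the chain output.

-37.4 dBFS

Stage 1: 10 dB above -27 dBFS, reduced 10:1 to 1 dB above → -26 dBFS.
Stage 2: -26 dBFS is at or below the -15 dBFS threshold — no compression; output -26 dBFS.
Stage 3: -26 dBFS is 19 dB over -45 dBFS; at 2.5:1 that becomes 7.6 dB over, giving -37.4 dBFS.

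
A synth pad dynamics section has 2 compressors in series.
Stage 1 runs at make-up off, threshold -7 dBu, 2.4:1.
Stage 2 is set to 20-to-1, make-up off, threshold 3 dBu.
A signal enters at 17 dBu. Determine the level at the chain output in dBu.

3 dBu

Stage 1: overshoot 24 dB → 24/2.4 = 10 dB → 3 dBu.
Stage 2: 3 dBu ≤ 3 dBu, so stage 2 doesn't engage; output 3 dBu.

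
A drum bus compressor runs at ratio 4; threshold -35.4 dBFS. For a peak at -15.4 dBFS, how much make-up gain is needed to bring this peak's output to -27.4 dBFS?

Overshoot 20 dB → 20/4 = 5 dB after compression, so the compressed level is -35.4 + 5 = -30.4 dBFS.
Make-up = target − compressed = -27.4 − (-30.4) = 3 dB.

3 dB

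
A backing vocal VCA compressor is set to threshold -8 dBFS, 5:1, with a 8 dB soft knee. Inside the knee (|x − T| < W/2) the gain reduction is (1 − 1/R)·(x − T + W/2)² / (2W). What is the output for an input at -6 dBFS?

-7.8 dBFS

x − T + W/2 = -6 − (-8) + 4 = 6.
GR = (1 − 1/5) × 6² / 16 = 0.8 × 36 / 16 = 1.8 dB.
Output = -6 − 1.8 = -7.8 dBFS.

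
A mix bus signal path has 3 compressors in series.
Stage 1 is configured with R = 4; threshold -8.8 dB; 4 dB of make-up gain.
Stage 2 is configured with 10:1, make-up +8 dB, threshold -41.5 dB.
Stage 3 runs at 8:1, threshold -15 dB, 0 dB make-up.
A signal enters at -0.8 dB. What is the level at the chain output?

-29.63 dB

Stage 1: -0.8 dB is 8 dB over -8.8 dB; at 4:1 that becomes 2 dB over, giving -6.8 dB; +4 dB make-up → -2.8 dB.
Stage 2: 38.7 dB above -41.5 dB, reduced 10:1 to 3.87 dB above → -37.63 dB; +8 dB make-up → -29.63 dB.
Stage 3: -29.63 dB ≤ -15 dB, so stage 3 doesn't engage; output -29.63 dB.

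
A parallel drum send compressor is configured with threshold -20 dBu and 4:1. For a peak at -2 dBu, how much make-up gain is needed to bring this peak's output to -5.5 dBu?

The peak compresses to -20 + 18/4 = -15.5 dBu.
To reach -5.5 dBu requires -5.5 − (-15.5) = 10 dB of make-up.

10 dB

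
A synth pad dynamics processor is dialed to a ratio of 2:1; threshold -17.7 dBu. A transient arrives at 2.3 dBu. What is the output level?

2.3 dBu sits 20 dB over threshold.
2:1 compression reduces that to 20/2 = 10 dB over.
So the level is -17.7 + 10 = -7.7 dBu.

-7.7 dBu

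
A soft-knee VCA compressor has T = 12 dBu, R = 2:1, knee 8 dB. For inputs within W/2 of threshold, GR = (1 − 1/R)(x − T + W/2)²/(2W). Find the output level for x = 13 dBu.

x − T + W/2 = 13 − 12 + 4 = 5.
GR = (1 − 1/2) × 5² / 16 = 0.5 × 25 / 16 = 0.78125 dB.
Output = 13 − 0.78125 = 12.21875 dBu.

12.21875 dBu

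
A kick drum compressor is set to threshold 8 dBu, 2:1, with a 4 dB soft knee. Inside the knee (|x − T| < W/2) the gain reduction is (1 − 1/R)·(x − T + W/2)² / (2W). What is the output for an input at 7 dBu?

6.9375 dBu

x − T + W/2 = 7 − 8 + 2 = 1.
GR = (1 − 1/2) × 1² / 8 = 0.5 × 1 / 8 = 0.0625 dB.
Output = 7 − 0.0625 = 6.9375 dBu.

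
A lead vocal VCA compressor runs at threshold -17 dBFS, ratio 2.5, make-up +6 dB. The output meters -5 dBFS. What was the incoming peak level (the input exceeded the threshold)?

-2 dBFS

Remove make-up: -5 − 6 = -11 dBFS.
Post-compression overshoot = -11 − (-17) = 6 dB.
Input overshoot = R × output overshoot = 15 dB → input = -17 + 15 = -2 dBFS.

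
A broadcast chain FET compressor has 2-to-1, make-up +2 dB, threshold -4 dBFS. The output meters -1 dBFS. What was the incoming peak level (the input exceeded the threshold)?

Remove make-up: -1 − 2 = -3 dBFS.
The compressed level sits -3 − (-4) = 1 dB over threshold.
Input overshoot = R × output overshoot = 2 dB → input = -4 + 2 = -2 dBFS.

-2 dBFS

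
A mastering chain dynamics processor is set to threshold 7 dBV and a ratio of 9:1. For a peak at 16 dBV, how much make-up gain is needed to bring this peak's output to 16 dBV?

8 dB

Without make-up, output = threshold + overshoot/9 = 7 + 1 = 8 dBV.
Gap to target: 8 dB.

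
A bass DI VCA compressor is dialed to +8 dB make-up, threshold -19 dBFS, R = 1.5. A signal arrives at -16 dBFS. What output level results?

-9 dBFS

Overshoot: -16 − (-19) = 3 dB.
The 3 dB excess becomes 2 dB after 1.5:1 reduction.
So the level is -19 + 2 = -17 dBFS; make-up adds 8 dB, giving -9 dBFS.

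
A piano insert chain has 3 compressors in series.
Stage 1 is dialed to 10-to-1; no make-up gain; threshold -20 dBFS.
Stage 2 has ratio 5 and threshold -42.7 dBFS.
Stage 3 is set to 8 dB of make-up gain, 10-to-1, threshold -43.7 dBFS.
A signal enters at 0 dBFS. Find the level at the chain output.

-35.106 dBFS

Stage 1: overshoot 20 dB → 20/10 = 2 dB → -18 dBFS.
Stage 2: 24.7 dB above -42.7 dBFS, reduced 5:1 to 4.94 dB above → -37.76 dBFS.
Stage 3: -37.76 dBFS is 5.94 dB over -43.7 dBFS; at 10:1 that becomes 0.594 dB over, giving -43.106 dBFS; +8 dB make-up → -35.106 dBFS.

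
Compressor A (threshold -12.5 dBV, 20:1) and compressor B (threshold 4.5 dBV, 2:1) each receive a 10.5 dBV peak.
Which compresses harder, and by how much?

A: 23 dB over, compressed to 1.15 dB over, so 21.85 dB of GR.
B: 6 dB over, compressed to 3 dB over, so 3 dB of GR.
Difference: 18.85 dB in favour of A.

A, by 18.85 dB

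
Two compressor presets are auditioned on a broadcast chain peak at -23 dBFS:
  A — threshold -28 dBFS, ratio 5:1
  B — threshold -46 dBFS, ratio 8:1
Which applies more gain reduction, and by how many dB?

B, by 16.125 dB

A: GR = 5 − 5/5 = 4 dB.
B: GR = 23 − 23/8 = 20.125 dB.
B reduces 16.125 dB more.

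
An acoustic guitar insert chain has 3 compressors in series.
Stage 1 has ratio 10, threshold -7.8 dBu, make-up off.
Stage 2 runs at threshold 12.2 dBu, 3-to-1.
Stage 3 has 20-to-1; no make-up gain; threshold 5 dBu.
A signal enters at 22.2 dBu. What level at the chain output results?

-4.8 dBu

Stage 1: overshoot 30 dB → 30/10 = 3 dB → -4.8 dBu.
Stage 2: -4.8 dBu is at or below the 12.2 dBu threshold — no compression; output -4.8 dBu.
Stage 3: -4.8 dBu is at or below the 5 dBu threshold — no compression; output -4.8 dBu.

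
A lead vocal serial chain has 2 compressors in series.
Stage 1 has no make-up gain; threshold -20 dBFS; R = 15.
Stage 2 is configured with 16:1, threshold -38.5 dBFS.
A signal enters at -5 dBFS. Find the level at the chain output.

-37.28125 dBFS

Stage 1: -5 dBFS is 15 dB over -20 dBFS; at 15:1 that becomes 1 dB over, giving -19 dBFS.
Stage 2: -19 dBFS is 19.5 dB over -38.5 dBFS; at 16:1 that becomes 1.21875 dB over, giving -37.28125 dBFS.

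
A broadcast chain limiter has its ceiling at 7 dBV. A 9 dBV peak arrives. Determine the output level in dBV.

7 dBV

A brickwall limiter is an ∞:1 compressor: any input above the ceiling is clamped to 7 dBV.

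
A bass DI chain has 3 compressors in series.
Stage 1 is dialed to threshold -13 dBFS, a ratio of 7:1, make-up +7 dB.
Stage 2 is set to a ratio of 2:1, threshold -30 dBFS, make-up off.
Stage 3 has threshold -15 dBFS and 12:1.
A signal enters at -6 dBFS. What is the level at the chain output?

Stage 1: 7 dB above -13 dBFS, reduced 7:1 to 1 dB above → -12 dBFS; +7 dB make-up → -5 dBFS.
Stage 2: 25 dB above -30 dBFS, reduced 2:1 to 12.5 dB above → -17.5 dBFS.
Stage 3: below threshold (-17.5 ≤ -15); passes unchanged; output -17.5 dBFS.

-17.5 dBFS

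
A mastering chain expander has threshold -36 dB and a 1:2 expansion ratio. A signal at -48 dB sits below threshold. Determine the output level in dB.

Below threshold, a 1:2 expander applies gain = (2−1)×(T − x) of attenuation.
(2−1) × 12 = 12 dB, so output = -48 − 12 = -60 dB.

-60 dB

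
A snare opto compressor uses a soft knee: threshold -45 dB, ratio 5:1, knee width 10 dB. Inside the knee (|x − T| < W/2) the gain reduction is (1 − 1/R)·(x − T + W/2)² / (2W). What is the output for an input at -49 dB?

-49.04 dB

x − T + W/2 = -49 − (-45) + 5 = 1.
GR = (1 − 1/5) × 1² / 20 = 0.8 × 1 / 20 = 0.04 dB.
Output = -49 − 0.04 = -49.04 dB.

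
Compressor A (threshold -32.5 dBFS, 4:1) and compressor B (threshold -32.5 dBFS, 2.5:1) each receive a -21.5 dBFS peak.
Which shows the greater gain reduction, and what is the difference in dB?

A: GR = 11 − 11/4 = 8.25 dB.
B: GR = 11 − 11/2.5 = 6.6 dB.
Difference: 1.65 dB in favour of A.

A, by 1.65 dB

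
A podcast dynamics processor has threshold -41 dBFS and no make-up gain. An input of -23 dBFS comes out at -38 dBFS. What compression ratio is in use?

Input overshoot = -23 − (-41) = 18 dB; output overshoot = -38 − (-41) = 3 dB.
Ratio = 18 / 3 = 6.

6:1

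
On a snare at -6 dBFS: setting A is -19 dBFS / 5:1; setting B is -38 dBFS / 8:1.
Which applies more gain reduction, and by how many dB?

B, by 17.6 dB

A: 13 dB over, compressed to 2.6 dB over, so 10.4 dB of GR.
B: 32 dB over, compressed to 4 dB over, so 28 dB of GR.
Difference: 17.6 dB in favour of B.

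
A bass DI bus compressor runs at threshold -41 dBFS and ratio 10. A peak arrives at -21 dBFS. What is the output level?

Overshoot: -21 − (-41) = 20 dB.
The 20 dB excess becomes 2 dB after 10:1 reduction.
So the level is -41 + 2 = -39 dBFS.

-39 dBFS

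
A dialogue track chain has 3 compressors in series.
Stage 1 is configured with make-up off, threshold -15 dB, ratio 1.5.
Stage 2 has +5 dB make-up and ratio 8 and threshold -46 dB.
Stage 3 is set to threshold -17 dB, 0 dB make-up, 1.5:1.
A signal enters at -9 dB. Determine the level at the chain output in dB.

Stage 1: -9 dB is 6 dB over -15 dB; at 1.5:1 that becomes 4 dB over, giving -11 dB.
Stage 2: -11 dB is 35 dB over -46 dB; at 8:1 that becomes 4.375 dB over, giving -41.625 dB; +5 dB make-up → -36.625 dB.
Stage 3: -36.625 dB is at or below the -17 dB threshold — no compression; output -36.625 dB.

-36.625 dB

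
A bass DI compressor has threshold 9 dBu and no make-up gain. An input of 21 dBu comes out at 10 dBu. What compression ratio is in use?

Input overshoot = 21 − 9 = 12 dB; output overshoot = 10 − 9 = 1 dB.
Ratio = 12 / 1 = 12.

12:1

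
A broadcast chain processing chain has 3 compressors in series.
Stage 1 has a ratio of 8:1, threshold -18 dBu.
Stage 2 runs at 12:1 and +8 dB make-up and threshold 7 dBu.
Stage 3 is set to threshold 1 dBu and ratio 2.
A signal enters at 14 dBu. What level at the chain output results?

Stage 1: overshoot 32 dB → 32/8 = 4 dB → -14 dBu.
Stage 2: -14 dBu ≤ 7 dBu, so stage 2 doesn't engage; make-up brings it to -6 dBu.
Stage 3: below threshold (-6 ≤ 1); passes unchanged; output -6 dBu.

-6 dBu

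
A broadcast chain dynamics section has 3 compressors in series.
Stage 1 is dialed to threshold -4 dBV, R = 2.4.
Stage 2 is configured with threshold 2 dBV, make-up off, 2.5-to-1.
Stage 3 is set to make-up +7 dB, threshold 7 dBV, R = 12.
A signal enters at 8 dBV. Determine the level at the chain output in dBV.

Stage 1: 12 dB above -4 dBV, reduced 2.4:1 to 5 dB above → 1 dBV.
Stage 2: 1 dBV ≤ 2 dBV, so stage 2 doesn't engage; output 1 dBV.
Stage 3: 1 dBV is at or below the 7 dBV threshold — no compression; make-up brings it to 8 dBV.

8 dBV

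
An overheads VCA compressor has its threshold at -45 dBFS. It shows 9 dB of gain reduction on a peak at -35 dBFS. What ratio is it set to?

Input overshoot = -35 − (-45) = 10 dB.
Output overshoot = 10 − 9 = 1 dB.
Ratio = input overshoot / output overshoot = 10 / 1 = 10.

10:1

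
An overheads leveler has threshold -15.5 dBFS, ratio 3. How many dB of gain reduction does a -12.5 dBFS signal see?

Overshoot = -12.5 − (-15.5) = 3 dB.
At 3:1, output sits 3/3 = 1 dB above threshold.
GR = overshoot in − overshoot out = 3 − 1 = 2 dB.

2 dB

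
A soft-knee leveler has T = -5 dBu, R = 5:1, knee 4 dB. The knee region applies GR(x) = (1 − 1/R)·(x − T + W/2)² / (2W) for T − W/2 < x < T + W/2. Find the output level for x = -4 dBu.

-4.9 dBu

x − T + W/2 = -4 − (-5) + 2 = 3.
GR = (1 − 1/5) × 3² / 8 = 0.8 × 9 / 8 = 0.9 dB.
Output = -4 − 0.9 = -4.9 dBu.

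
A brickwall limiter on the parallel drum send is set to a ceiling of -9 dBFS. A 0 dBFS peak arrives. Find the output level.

-9 dBFS

At ∞:1, everything above -9 dBFS is held at the ceiling.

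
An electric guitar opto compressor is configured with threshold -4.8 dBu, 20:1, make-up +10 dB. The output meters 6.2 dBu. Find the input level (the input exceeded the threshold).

15.2 dBu

Remove make-up: 6.2 − 10 = -3.8 dBu.
Post-compression overshoot = -3.8 − (-4.8) = 1 dB.
Input overshoot = R × output overshoot = 20 dB → input = -4.8 + 20 = 15.2 dBu.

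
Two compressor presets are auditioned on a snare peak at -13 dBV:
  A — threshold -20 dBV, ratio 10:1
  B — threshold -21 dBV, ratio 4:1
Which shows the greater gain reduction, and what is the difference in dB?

A: GR = 7 − 7/10 = 6.3 dB.
B: GR = 8 − 8/4 = 6 dB.
A reduces 0.3 dB more.

A, by 0.3 dB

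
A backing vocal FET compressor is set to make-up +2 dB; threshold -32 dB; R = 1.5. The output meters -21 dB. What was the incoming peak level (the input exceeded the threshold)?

Before make-up, the level was -21 − 2 = -23 dB.
That's 9 dB above the -32 dB threshold.
Undo the ratio: input overshoot = 9 × 1.5 = 13.5 dB, giving input = -18.5 dB.

-18.5 dB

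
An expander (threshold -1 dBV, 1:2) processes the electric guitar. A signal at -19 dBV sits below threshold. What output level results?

Below threshold, a 1:2 expander applies gain = (2−1)×(T − x) of attenuation.
(2−1) × 18 = 18 dB, so output = -19 − 18 = -37 dBV.

-37 dBV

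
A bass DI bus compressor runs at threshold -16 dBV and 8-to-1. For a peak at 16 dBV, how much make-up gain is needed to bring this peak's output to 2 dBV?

Overshoot 32 dB → 32/8 = 4 dB after compression, so the compressed level is -16 + 4 = -12 dBV.
Make-up = target − compressed = 2 − (-12) = 14 dB.

14 dB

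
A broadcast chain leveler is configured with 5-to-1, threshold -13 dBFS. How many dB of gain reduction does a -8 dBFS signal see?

The signal is 5 dB above threshold.
After 5:1 compression the overshoot becomes 5/5 = 1 dB.
GR = overshoot in − overshoot out = 5 − 1 = 4 dB.

4 dB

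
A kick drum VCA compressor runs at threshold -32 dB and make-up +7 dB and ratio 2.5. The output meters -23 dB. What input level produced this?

Before make-up, the level was -23 − 7 = -30 dB.
That's 2 dB above the -32 dB threshold.
Undo the ratio: input overshoot = 2 × 2.5 = 5 dB, giving input = -27 dB.

-27 dB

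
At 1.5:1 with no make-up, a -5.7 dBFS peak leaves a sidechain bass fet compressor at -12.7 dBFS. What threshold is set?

-26.7 dBFS

Gain reduction = -5.7 − (-12.7) = 7 dB; output overshoot = GR / (R − 1) = 7 / 0.5 = 14 dB.
Threshold = output − output overshoot = -12.7 − 14 = -26.7 dBFS.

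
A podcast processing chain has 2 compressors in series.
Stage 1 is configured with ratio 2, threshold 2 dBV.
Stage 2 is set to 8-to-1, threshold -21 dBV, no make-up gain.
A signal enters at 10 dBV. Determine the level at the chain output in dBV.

Stage 1: 8 dB above 2 dBV, reduced 2:1 to 4 dB above → 6 dBV.
Stage 2: 27 dB above -21 dBV, reduced 8:1 to 3.375 dB above → -17.625 dBV.

-17.625 dBV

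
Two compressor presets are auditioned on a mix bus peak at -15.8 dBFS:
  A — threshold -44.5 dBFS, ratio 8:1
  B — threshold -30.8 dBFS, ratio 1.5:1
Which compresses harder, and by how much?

A, by 20.1125 dB

A: 28.7 dB over, compressed to 3.5875 dB over, so 25.1125 dB of GR.
B: 15 dB over, compressed to 10 dB over, so 5 dB of GR.
A applies 20.1125 dB more gain reduction.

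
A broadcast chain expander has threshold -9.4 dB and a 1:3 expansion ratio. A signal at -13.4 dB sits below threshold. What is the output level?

Undershoot = (-9.4) − (-13.4) = 4 dB.
At 1:3, that expands to 12 dB under threshold.
Output = -9.4 − 12 = -21.4 dB.

-21.4 dB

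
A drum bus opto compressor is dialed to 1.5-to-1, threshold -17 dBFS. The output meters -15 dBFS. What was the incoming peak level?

-14 dBFS

The compressed level sits -15 − (-17) = 2 dB over threshold.
Input overshoot = R × output overshoot = 3 dB → input = -17 + 3 = -14 dBFS.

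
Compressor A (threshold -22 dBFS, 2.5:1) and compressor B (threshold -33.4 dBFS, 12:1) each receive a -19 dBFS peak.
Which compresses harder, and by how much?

B, by 11.4 dB

A: overshoot 3 dB → output overshoot 1.2 dB → GR 1.8 dB.
B: overshoot 14.4 dB → output overshoot 1.2 dB → GR 13.2 dB.
B reduces 11.4 dB more.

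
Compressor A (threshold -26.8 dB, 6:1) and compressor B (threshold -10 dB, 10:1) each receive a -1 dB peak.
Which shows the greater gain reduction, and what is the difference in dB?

A, by 13.4 dB

A: GR = 25.8 − 25.8/6 = 21.5 dB.
B: GR = 9 − 9/10 = 8.1 dB.
Difference: 13.4 dB in favour of A.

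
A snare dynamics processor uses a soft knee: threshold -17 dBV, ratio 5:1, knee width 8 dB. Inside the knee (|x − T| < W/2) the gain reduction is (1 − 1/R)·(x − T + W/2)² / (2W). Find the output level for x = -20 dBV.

x − T + W/2 = -20 − (-17) + 4 = 1.
GR = (1 − 1/5) × 1² / 16 = 0.8 × 1 / 16 = 0.05 dB.
Output = -20 − 0.05 = -20.05 dBV.

-20.05 dBV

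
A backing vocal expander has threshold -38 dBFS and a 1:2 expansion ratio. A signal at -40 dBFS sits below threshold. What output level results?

-42 dBFS

Undershoot = (-38) − (-40) = 2 dB.
At 1:2, that expands to 4 dB under threshold.
Output = -38 − 4 = -42 dBFS.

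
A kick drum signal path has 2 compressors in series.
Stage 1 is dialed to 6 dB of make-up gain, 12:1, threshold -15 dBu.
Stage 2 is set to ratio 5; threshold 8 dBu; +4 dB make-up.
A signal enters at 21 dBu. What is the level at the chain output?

Stage 1: 36 dB above -15 dBu, reduced 12:1 to 3 dB above → -12 dBu; +6 dB make-up → -6 dBu.
Stage 2: -6 dBu is at or below the 8 dBu threshold — no compression; make-up brings it to -2 dBu.

-2 dBu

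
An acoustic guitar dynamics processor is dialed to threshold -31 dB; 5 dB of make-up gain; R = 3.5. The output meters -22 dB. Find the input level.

-17 dB

Remove make-up: -22 − 5 = -27 dB.
The compressed level sits -27 − (-31) = 4 dB over threshold.
Before 3.5:1 compression the overshoot was 4 × 3.5 = 14 dB, so input = -31 + 14 = -17 dB.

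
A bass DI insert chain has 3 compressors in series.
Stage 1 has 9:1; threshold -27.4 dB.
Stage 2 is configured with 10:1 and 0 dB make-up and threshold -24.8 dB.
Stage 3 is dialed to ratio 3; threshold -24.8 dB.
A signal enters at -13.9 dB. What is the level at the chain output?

-25.9 dB

Stage 1: -13.9 dB is 13.5 dB over -27.4 dB; at 9:1 that becomes 1.5 dB over, giving -25.9 dB.
Stage 2: below threshold (-25.9 ≤ -24.8); passes unchanged; output -25.9 dB.
Stage 3: -25.9 dB is at or below the -24.8 dB threshold — no compression; output -25.9 dB.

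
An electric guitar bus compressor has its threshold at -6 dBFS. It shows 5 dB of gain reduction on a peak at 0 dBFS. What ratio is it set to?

Input overshoot = 0 − (-6) = 6 dB.
Output overshoot = 6 − 5 = 1 dB.
Ratio = input overshoot / output overshoot = 6 / 1 = 6.

6:1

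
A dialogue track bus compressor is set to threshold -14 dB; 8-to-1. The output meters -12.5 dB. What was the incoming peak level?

-2 dB

The compressed level sits -12.5 − (-14) = 1.5 dB over threshold.
Undo the ratio: input overshoot = 1.5 × 8 = 12 dB, giving input = -2 dB.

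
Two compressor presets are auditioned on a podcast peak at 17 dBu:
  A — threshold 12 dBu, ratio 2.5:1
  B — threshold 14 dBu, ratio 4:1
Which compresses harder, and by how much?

A, by 0.75 dB

A: 5 dB over, compressed to 2 dB over, so 3 dB of GR.
B: 3 dB over, compressed to 0.75 dB over, so 2.25 dB of GR.
Difference: 0.75 dB in favour of A.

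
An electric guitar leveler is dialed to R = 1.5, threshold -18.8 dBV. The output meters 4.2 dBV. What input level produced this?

That's 23 dB above the -18.8 dBV threshold.
Before 1.5:1 compression the overshoot was 23 × 1.5 = 34.5 dB, so input = -18.8 + 34.5 = 15.7 dBV.

15.7 dBV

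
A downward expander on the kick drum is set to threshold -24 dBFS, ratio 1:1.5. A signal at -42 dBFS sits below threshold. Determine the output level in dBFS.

-51 dBFS

Undershoot = (-24) − (-42) = 18 dB.
At 1:1.5, that expands to 27 dB under threshold.
Output = -24 − 27 = -51 dBFS.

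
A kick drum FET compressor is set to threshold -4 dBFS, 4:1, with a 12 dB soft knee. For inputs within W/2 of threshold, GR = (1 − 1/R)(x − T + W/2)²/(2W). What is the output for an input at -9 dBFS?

-9.03125 dBFS

x − T + W/2 = -9 − (-4) + 6 = 1.
GR = (1 − 1/4) × 1² / 24 = 0.75 × 1 / 24 = 0.03125 dB.
Output = -9 − 0.03125 = -9.03125 dBFS.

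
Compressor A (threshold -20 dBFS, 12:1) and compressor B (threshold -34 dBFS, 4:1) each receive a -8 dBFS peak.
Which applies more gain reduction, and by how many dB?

B, by 8.5 dB

A: GR = 12 − 12/12 = 11 dB.
B: GR = 26 − 26/4 = 19.5 dB.
B applies 8.5 dB more gain reduction.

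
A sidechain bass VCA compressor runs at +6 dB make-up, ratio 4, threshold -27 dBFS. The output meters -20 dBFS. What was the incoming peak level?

-23 dBFS

Before make-up, the level was -20 − 6 = -26 dBFS.
The compressed level sits -26 − (-27) = 1 dB over threshold.
Input overshoot = R × output overshoot = 4 dB → input = -27 + 4 = -23 dBFS.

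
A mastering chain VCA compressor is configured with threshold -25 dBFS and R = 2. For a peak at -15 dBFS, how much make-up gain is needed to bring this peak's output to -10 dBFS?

The peak compresses to -25 + 10/2 = -20 dBFS.
To reach -10 dBFS requires -10 − (-20) = 10 dB of make-up.

10 dB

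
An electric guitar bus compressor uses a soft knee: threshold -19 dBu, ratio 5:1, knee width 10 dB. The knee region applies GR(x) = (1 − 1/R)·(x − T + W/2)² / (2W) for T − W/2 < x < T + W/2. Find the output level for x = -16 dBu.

x − T + W/2 = -16 − (-19) + 5 = 8.
GR = (1 − 1/5) × 8² / 20 = 0.8 × 64 / 20 = 2.56 dB.
Output = -16 − 2.56 = -18.56 dBu.

-18.56 dBu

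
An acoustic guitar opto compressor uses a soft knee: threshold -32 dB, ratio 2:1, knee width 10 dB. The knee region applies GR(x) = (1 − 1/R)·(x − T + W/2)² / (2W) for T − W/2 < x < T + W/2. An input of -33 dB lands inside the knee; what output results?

x − T + W/2 = -33 − (-32) + 5 = 4.
GR = (1 − 1/2) × 4² / 20 = 0.5 × 16 / 20 = 0.4 dB.
Output = -33 − 0.4 = -33.4 dB.

-33.4 dB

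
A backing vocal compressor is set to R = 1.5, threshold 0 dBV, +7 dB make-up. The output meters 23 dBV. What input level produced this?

24 dBV

Stripping the +7 dB make-up gives 16 dBV at the gain stage.
The compressed level sits 16 − 0 = 16 dB over threshold.
Before 1.5:1 compression the overshoot was 16 × 1.5 = 24 dB, so input = 0 + 24 = 24 dBV.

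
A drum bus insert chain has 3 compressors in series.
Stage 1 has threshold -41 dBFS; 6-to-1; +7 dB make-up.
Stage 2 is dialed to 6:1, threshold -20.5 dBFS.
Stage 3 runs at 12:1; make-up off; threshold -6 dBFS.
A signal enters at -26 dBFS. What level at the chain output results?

Stage 1: -26 dBFS is 15 dB over -41 dBFS; at 6:1 that becomes 2.5 dB over, giving -38.5 dBFS; +7 dB make-up → -31.5 dBFS.
Stage 2: -31.5 dBFS is at or below the -20.5 dBFS threshold — no compression; output -31.5 dBFS.
Stage 3: -31.5 dBFS is at or below the -6 dBFS threshold — no compression; output -31.5 dBFS.

-31.5 dBFS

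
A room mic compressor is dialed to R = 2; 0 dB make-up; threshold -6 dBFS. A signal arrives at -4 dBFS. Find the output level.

-4 dBFS sits 2 dB over threshold.
The 2 dB excess becomes 1 dB after 2:1 reduction.
Output = -6 + 1 = -5 dBFS.

-5 dBFS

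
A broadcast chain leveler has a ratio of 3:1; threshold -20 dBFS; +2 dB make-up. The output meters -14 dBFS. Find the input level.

Before make-up, the level was -14 − 2 = -16 dBFS.
Post-compression overshoot = -16 − (-20) = 4 dB.
Before 3:1 compression the overshoot was 4 × 3 = 12 dB, so input = -20 + 12 = -8 dBFS.

-8 dBFS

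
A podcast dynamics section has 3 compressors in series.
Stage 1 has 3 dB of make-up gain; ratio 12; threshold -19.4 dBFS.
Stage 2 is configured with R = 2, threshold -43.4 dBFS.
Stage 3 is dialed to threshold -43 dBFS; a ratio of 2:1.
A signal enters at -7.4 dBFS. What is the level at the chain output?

-36.2 dBFS

Stage 1: -7.4 dBFS is 12 dB over -19.4 dBFS; at 12:1 that becomes 1 dB over, giving -18.4 dBFS; +3 dB make-up → -15.4 dBFS.
Stage 2: -15.4 dBFS is 28 dB over -43.4 dBFS; at 2:1 that becomes 14 dB over, giving -29.4 dBFS.
Stage 3: overshoot 13.6 dB → 13.6/2 = 6.8 dB → -36.2 dBFS.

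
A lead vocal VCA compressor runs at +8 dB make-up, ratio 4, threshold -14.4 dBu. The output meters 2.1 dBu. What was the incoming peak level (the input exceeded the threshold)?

19.6 dBu

Stripping the +8 dB make-up gives -5.9 dBu at the gain stage.
Post-compression overshoot = -5.9 − (-14.4) = 8.5 dB.
Undo the ratio: input overshoot = 8.5 × 4 = 34 dB, giving input = 19.6 dBu.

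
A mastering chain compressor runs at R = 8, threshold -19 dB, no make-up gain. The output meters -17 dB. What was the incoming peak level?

-3 dB

Post-compression overshoot = -17 − (-19) = 2 dB.
Input overshoot = R × output overshoot = 16 dB → input = -19 + 16 = -3 dB.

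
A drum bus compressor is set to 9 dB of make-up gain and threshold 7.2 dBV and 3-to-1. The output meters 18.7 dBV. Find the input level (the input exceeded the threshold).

14.7 dBV

Remove make-up: 18.7 − 9 = 9.7 dBV.
Post-compression overshoot = 9.7 − 7.2 = 2.5 dB.
Before 3:1 compression the overshoot was 2.5 × 3 = 7.5 dB, so input = 7.2 + 7.5 = 14.7 dBV.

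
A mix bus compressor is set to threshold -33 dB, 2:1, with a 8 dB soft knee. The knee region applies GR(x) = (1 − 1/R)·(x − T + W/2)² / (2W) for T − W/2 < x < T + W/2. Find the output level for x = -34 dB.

x − T + W/2 = -34 − (-33) + 4 = 3.
GR = (1 − 1/2) × 3² / 16 = 0.5 × 9 / 16 = 0.28125 dB.
Output = -34 − 0.28125 = -34.28125 dB.

-34.28125 dB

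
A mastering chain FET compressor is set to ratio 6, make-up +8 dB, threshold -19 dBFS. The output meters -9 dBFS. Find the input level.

-7 dBFS

Remove make-up: -9 − 8 = -17 dBFS.
The compressed level sits -17 − (-19) = 2 dB over threshold.
Input overshoot = R × output overshoot = 12 dB → input = -19 + 12 = -7 dBFS.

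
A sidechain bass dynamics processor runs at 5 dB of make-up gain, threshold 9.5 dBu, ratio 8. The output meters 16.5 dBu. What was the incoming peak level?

25.5 dBu

Before make-up, the level was 16.5 − 5 = 11.5 dBu.
The compressed level sits 11.5 − 9.5 = 2 dB over threshold.
Input overshoot = R × output overshoot = 16 dB → input = 9.5 + 16 = 25.5 dBu.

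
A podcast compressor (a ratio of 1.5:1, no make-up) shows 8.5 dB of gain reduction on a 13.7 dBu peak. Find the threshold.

-11.8 dBu

Gain reduction = 13.7 − 5.2 = 8.5 dB; output overshoot = GR / (R − 1) = 8.5 / 0.5 = 17 dB.
Threshold = output − output overshoot = 5.2 − 17 = -11.8 dBu.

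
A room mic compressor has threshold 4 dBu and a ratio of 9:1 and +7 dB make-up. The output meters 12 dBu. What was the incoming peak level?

Before make-up, the level was 12 − 7 = 5 dBu.
The compressed level sits 5 − 4 = 1 dB over threshold.
Input overshoot = R × output overshoot = 9 dB → input = 4 + 9 = 13 dBu.

13 dBu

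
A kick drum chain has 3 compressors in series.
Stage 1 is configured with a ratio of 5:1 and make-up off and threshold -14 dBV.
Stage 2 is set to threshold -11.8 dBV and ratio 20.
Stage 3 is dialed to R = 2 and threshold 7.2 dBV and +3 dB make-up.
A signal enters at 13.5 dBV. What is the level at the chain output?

-8.635 dBV

Stage 1: 27.5 dB above -14 dBV, reduced 5:1 to 5.5 dB above → -8.5 dBV.
Stage 2: overshoot 3.3 dB → 3.3/20 = 0.165 dB → -11.635 dBV.
Stage 3: -11.635 dBV ≤ 7.2 dBV, so stage 3 doesn't engage; make-up brings it to -8.635 dBV.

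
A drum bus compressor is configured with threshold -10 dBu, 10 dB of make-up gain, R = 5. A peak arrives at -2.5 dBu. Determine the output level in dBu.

The input is 7.5 dB above the -10 dBu threshold.
At 5:1 the overshoot is divided by 5, leaving 1.5 dB above threshold.
Output = -10 + 1.5 = -8.5 dBu; make-up adds 10 dB, giving 1.5 dBu.

1.5 dBu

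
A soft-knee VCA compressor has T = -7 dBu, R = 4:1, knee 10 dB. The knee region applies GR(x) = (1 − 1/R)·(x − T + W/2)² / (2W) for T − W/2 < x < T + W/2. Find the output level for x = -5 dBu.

x − T + W/2 = -5 − (-7) + 5 = 7.
GR = (1 − 1/4) × 7² / 20 = 0.75 × 49 / 20 = 1.8375 dB.
Output = -5 − 1.8375 = -6.8375 dBu.

-6.8375 dBu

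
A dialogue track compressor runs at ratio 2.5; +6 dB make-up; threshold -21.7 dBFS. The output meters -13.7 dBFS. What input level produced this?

-16.7 dBFS

Remove make-up: -13.7 − 6 = -19.7 dBFS.
That's 2 dB above the -21.7 dBFS threshold.
Input overshoot = R × output overshoot = 5 dB → input = -21.7 + 5 = -16.7 dBFS.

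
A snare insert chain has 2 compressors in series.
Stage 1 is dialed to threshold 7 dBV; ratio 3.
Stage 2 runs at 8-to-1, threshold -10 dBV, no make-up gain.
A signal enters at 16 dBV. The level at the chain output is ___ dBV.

Stage 1: 16 dBV is 9 dB over 7 dBV; at 3:1 that becomes 3 dB over, giving 10 dBV.
Stage 2: 10 dBV is 20 dB over -10 dBV; at 8:1 that becomes 2.5 dB over, giving -7.5 dBV.

-7.5 dBV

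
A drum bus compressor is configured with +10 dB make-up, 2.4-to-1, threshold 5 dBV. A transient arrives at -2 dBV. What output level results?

-2 dBV is 7 dB below the 5 dBV threshold, so no gain reduction is applied.
Make-up gain adds 10 dB: -2 + 10 = 8 dBV.

8 dBV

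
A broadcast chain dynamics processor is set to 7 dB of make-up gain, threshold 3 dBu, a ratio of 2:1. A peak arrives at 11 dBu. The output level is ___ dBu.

11 dBu sits 8 dB over threshold.
At 2:1 the overshoot is divided by 2, leaving 4 dB above threshold.
Output = 3 + 4 = 7 dBu; make-up adds 7 dB, giving 14 dBu.

14 dBu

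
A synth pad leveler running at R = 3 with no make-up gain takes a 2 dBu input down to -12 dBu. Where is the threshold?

-19 dBu

Let T be the threshold. Output overshoot = (input overshoot)/R, so -12 − T = (2 − T)/3.
3·(-12 − T) = 2 − T → 2·T = -36 − 2 = -38.
T = -38/2 = -19 dBu.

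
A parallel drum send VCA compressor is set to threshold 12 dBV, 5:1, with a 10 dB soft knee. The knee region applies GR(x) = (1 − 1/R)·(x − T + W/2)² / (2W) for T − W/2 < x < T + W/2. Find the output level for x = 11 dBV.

x − T + W/2 = 11 − 12 + 5 = 4.
GR = (1 − 1/5) × 4² / 20 = 0.8 × 16 / 20 = 0.64 dB.
Output = 11 − 0.64 = 10.36 dBV.

10.36 dBV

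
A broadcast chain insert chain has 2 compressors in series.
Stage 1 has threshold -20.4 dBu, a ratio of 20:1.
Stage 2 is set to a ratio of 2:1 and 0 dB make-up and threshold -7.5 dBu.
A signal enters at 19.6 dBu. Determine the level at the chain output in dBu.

-18.4 dBu

Stage 1: overshoot 40 dB → 40/20 = 2 dB → -18.4 dBu.
Stage 2: -18.4 dBu is at or below the -7.5 dBu threshold — no compression; output -18.4 dBu.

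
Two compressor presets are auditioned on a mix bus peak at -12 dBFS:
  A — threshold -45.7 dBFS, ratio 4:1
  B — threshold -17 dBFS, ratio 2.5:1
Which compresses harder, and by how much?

A, by 22.275 dB

A: 33.7 dB over, compressed to 8.425 dB over, so 25.275 dB of GR.
B: 5 dB over, compressed to 2 dB over, so 3 dB of GR.
Difference: 22.275 dB in favour of A.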